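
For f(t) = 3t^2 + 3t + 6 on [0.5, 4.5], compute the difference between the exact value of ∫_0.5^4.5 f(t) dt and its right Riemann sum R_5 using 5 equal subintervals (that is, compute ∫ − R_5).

Exact integral: ∫_0.5^4.5 f(t) dt = 145.
R_5 = 175.08.
Error = 145 − 175.08 = -30.08.

-30.08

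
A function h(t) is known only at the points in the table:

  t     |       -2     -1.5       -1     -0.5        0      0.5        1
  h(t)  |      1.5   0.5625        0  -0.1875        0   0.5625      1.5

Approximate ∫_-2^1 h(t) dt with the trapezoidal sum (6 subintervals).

Δt = 0.5.
T_6 = (0.5/2)·[1.5 + 2·0.5625 + 2·0 + 2·(-0.1875) + 2·0 + 2·0.5625 + 1.5] = 1.21875.

1.21875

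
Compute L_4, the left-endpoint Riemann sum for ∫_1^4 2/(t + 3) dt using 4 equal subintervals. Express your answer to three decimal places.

1.204

Δt = (4 − 1)/4 = 0.75.
Left endpoints: 1, 1.75, 2.5, 3.25.
f(1) = 0.5, f(1.75) = 8/19, f(2.5) = 4/11, f(3.25) = 0.32.
Sum = Δt · [f(1) + f(1.75) + f(2.5) + f(3.25)].
Sum ≈ 1.204.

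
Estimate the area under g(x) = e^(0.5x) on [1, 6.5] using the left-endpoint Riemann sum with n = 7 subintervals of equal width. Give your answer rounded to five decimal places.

39.41843

Δx = (6.5 − 1)/7 = 11/14.
Left endpoints: 1, 25/14, 18/7, 47/14, 29/7, 69/14, 40/7.
g(1) ≈ 1.64872, g(25/14) ≈ 2.44210, g(18/7) ≈ 3.61725, g(47/14) ≈ 5.35790, g(29/7) ≈ 7.93615, g(69/14) ≈ 11.75508, g(40/7) ≈ 17.41171.
Sum = Δx · [g(1) + g(25/14) + g(18/7) + ...].
Sum ≈ 39.41843.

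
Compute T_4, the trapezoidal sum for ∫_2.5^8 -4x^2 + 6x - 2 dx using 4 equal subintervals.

-506.515625

Δx = (8 − 2.5)/4 = 1.375.
f(2.5) = -12, f(3.875) = -38.8125, f(5.25) = -80.75, f(6.625) = -137.8125, f(8) = -210.
T_4 = (Δx/2)·[f(x_0) + 2f(x_1) + 2f(x_2) + 2f(x_3) + f(x_4)].
Sum = -506.515625.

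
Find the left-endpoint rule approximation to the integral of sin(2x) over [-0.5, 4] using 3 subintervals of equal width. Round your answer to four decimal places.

-1.3366

Δx = (4 − (-0.5))/3 = 1.5.
Left endpoints: -0.5, 1, 2.5.
f(-0.5) ≈ -0.8415, f(1) ≈ 0.9093, f(2.5) ≈ -0.9589.
Sum = Δx · [f(-0.5) + f(1) + f(2.5)].
Sum ≈ -1.3366.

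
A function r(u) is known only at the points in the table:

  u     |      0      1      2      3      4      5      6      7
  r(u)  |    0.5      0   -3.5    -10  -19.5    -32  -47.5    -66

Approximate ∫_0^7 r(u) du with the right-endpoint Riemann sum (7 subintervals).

Δu = 1.
Sum = 1·[0 + (-3.5) + (-10) + (-19.5) + (-32) + (-47.5) + (-66)] = -178.5.

-178.5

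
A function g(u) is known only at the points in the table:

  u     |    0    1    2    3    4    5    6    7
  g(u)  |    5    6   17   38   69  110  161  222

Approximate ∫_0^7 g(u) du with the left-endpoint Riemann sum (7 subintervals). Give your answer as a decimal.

406

Δu = 1.
Sum = 1·[5 + 6 + 17 + 38 + 69 + 110 + 161] = 406.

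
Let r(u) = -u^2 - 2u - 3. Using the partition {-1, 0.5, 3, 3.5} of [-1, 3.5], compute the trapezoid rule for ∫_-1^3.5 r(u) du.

-42.5625

Subinterval widths: 1.5, 2.5, 0.5.
r(-1) = -2, r(0.5) = -4.25, r(3) = -18, r(3.5) = -22.25.
On each subinterval the trapezoid contributes (Δu_i/2)·[r(u_{i-1}) + r(u_i)].
Sum = -42.5625.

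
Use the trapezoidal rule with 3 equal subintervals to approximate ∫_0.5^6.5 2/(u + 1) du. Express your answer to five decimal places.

3.47013

Δu = (6.5 − 0.5)/3 = 2.
f(0.5) = 4/3, f(2.5) = 4/7, f(4.5) = 4/11, f(6.5) = 4/15.
T_3 = (Δu/2)·[f(u_0) + 2f(u_1) + 2f(u_2) + f(u_3)].
Sum ≈ 3.47013.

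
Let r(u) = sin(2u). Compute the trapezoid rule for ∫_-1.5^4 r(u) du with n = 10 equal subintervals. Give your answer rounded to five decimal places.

Δu = (4 − (-1.5))/10 = 0.55.
r(-1.5) ≈ -0.14112, r(-0.95) ≈ -0.94630, r(-0.4) ≈ -0.71736, r(0.15) ≈ 0.29552, r(0.7) ≈ 0.98545, r(1.25) ≈ 0.59847, r(1.8) ≈ -0.44252, r(2.35) ≈ -0.99992, r(2.9) ≈ -0.46460, r(3.45) ≈ 0.57844, r(4) ≈ 0.98936.
T_10 = (Δu/2)·[r(u_0) + 2r(u_1) + ... + 2r(u_{9}) + r(u_10)].
Sum ≈ -0.37879.

-0.37879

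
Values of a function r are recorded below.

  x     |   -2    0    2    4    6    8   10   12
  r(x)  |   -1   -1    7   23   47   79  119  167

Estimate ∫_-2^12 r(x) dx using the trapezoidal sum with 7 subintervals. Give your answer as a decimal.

Δx = 2.
T_7 = (2/2)·[(-1) + 2·(-1) + 2·7 + 2·23 + 2·47 + 2·79 + 2·119 + 167] = 714.

714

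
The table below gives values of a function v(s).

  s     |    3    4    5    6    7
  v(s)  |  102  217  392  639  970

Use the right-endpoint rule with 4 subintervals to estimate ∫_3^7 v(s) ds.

Δs = 1.
Sum = 1·[217 + 392 + 639 + 970] = 2218.

2218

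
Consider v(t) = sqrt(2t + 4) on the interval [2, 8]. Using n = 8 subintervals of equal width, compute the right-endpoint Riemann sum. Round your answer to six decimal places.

Δt = (8 − 2)/8 = 0.75.
Right endpoints: 2.75, 3.5, 4.25, 5, 5.75, 6.5, 7.25, 8.
v(2.75) ≈ 3.082207, v(3.5) ≈ 3.316625, v(4.25) ≈ 3.535534, v(5) ≈ 3.741657, v(5.75) ≈ 3.937004, v(6.5) ≈ 4.123106, v(7.25) ≈ 4.301163, v(8) ≈ 4.472136.
Sum = Δt · [v(2.75) + v(3.5) + v(4.25) + ...].
Sum ≈ 22.882073.

22.882073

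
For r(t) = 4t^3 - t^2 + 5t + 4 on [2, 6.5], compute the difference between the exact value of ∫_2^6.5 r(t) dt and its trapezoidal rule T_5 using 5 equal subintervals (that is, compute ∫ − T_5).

-30.375

Exact integral: ∫_2^6.5 r(t) dt = 1793.8125.
T_5 = 1824.1875.
Error = 1793.8125 − 1824.1875 = -30.375.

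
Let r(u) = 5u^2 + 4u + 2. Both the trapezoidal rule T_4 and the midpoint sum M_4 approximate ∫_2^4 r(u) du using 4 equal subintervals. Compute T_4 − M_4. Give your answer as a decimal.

0.625

T_4 = 121.75.
M_4 = 121.125.
T_4 − M_4 = 0.625.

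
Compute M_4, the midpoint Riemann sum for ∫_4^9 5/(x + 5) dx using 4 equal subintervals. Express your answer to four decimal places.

2.2068

Δx = (9 − 4)/4 = 1.25.
Midpoints: 4.625, 5.875, 7.125, 8.375.
f(4.625) = 40/77, f(5.875) = 40/87, f(7.125) = 40/97, f(8.375) = 40/107.
Sum = Δx · [f(4.625) + f(5.875) + f(7.125) + f(8.375)].
Sum ≈ 2.2068.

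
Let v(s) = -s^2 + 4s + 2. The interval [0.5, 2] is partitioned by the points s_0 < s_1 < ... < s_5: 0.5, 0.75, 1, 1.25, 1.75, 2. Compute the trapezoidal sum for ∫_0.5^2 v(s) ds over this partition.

Subinterval widths: 0.25, 0.25, 0.25, 0.5, 0.25.
v(0.5) = 3.75, v(0.75) = 4.4375, v(1) = 5, v(1.25) = 5.4375, v(1.75) = 5.9375, v(2) = 6.
On each subinterval the trapezoid contributes (Δs_i/2)·[v(s_{i-1}) + v(s_i)].
Sum = 7.84375.

7.84375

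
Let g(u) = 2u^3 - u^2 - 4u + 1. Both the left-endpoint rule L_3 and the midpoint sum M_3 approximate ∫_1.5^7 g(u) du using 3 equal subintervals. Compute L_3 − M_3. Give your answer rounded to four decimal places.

-446.3976

L_3 ≈ 512.620370.
M_3 ≈ 959.017940.
L_3 − M_3 ≈ -446.3976.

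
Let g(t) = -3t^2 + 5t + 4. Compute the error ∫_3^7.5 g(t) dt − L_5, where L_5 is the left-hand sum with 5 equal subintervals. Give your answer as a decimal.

Exact integral: ∫_3^7.5 g(t) dt = -258.75.
L_5 = -206.91.
Error = -258.75 − (-206.91) = -51.84.

-51.84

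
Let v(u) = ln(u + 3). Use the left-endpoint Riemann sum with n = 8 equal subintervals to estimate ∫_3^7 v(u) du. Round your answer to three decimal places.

Δu = (7 − 3)/8 = 0.5.
Left endpoints: 3, 3.5, 4, 4.5, 5, 5.5, 6, 6.5.
v(3) ≈ 1.792, v(3.5) ≈ 1.872, v(4) ≈ 1.946, v(4.5) ≈ 2.015, v(5) ≈ 2.079, v(5.5) ≈ 2.140, v(6) ≈ 2.197, v(6.5) ≈ 2.251.
Sum = Δu · [v(3) + v(3.5) + v(4) + ...].
Sum ≈ 8.146.

8.146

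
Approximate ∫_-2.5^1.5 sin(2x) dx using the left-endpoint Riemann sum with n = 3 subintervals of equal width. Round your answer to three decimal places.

Δx = (1.5 − (-2.5))/3 = 4/3.
Left endpoints: -2.5, -7/6, 1/6.
f(-2.5) ≈ 0.959, f(-7/6) ≈ -0.723, f(1/6) ≈ 0.327.
Sum = Δx · [f(-2.5) + f(-7/6) + f(1/6)].
Sum ≈ 0.751.

0.751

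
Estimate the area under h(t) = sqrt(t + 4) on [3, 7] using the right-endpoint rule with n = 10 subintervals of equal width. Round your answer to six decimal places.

12.108741

Δt = (7 − 3)/10 = 0.4.
Right endpoints: 3.4, 3.8, 4.2, 4.6, 5, 5.4, 5.8, 6.2, 6.6, 7.
h(3.4) ≈ 2.720294, h(3.8) ≈ 2.792848, h(4.2) ≈ 2.863564, h(4.6) ≈ 2.932576, h(5) ≈ 3.000000, h(5.4) ≈ 3.065942, h(5.8) ≈ 3.130495, h(6.2) ≈ 3.193744, h(6.6) ≈ 3.255764, h(7) ≈ 3.316625.
Sum = Δt · [h(3.4) + h(3.8) + h(4.2) + ...].
Sum ≈ 12.108741.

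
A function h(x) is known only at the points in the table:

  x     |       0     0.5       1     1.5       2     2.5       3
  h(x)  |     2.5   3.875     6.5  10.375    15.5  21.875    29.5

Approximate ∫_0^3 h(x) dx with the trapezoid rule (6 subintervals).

37.0625

Δx = 0.5.
T_6 = (0.5/2)·[2.5 + 2·3.875 + 2·6.5 + 2·10.375 + 2·15.5 + 2·21.875 + 29.5] = 37.0625.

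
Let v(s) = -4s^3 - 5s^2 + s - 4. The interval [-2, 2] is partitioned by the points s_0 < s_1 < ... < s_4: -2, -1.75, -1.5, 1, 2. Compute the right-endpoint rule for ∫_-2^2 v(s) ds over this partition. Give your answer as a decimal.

-84.71875

Subinterval widths: 0.25, 0.25, 2.5, 1.
Right endpoints: -1.75, -1.5, 1, 2.
v(-1.75) = 0.375, v(-1.5) = -3.25, v(1) = -12, v(2) = -54.
Sum = Σ Δs_i · v(s_i).
Sum = -84.71875.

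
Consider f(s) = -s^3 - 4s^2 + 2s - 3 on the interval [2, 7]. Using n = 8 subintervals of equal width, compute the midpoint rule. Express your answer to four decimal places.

-1010.0684

Δs = (7 − 2)/8 = 0.625.
Midpoints: 2.3125, 2.9375, 3.5625, 4.1875, 4.8125, 5.4375, 6.0625, 6.6875.
f(2.3125) = -131613/4096, f(2.9375) = -233423/4096, f(3.5625) = -376233/4096, f(4.1875) = -566043/4096, f(4.8125) = -808853/4096, f(5.4375) = -1110663/4096, f(6.0625) = -1477473/4096, f(6.6875) = -1915283/4096.
Sum = Δs · [f(2.3125) + f(2.9375) + f(3.5625) + ...].
Sum ≈ -1010.0684.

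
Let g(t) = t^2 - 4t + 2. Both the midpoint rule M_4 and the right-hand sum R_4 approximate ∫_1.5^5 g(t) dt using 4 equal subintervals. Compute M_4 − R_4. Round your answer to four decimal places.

-4.4980

M_4 ≈ 1.818359.
R_4 = 6.31640625.
M_4 − R_4 ≈ -4.4980.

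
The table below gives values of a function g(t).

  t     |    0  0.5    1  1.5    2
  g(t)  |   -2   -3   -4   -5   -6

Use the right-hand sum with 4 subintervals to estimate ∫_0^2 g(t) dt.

Δt = 0.5.
Sum = 0.5·[(-3) + (-4) + (-5) + (-6)] = -9.

-9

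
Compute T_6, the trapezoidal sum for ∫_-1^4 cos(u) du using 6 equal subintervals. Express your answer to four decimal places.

Δu = (4 − (-1))/6 = 5/6.
f(-1) ≈ 0.5403, f(-1/6) ≈ 0.9861, f(2/3) ≈ 0.7859, f(1.5) ≈ 0.0707, f(7/3) ≈ -0.6908, f(19/6) ≈ -0.9997, f(4) ≈ -0.6536.
T_6 = (Δu/2)·[f(u_0) + 2f(u_1) + ... + 2f(u_{5}) + f(u_6)].
Sum ≈ 0.0797.

0.0797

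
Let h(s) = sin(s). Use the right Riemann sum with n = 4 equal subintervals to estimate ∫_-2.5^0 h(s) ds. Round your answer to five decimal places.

-1.55510

Δs = (0 − (-2.5))/4 = 0.625.
Right endpoints: -1.875, -1.25, -0.625, 0.
h(-1.875) ≈ -0.95409, h(-1.25) ≈ -0.94898, h(-0.625) ≈ -0.58510, h(0) ≈ 0.00000.
Sum = Δs · [h(-1.875) + h(-1.25) + h(-0.625) + h(0)].
Sum ≈ -1.55510.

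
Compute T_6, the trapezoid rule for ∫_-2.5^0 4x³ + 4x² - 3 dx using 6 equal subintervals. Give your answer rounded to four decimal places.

-26.5249

Δx = (0 − (-2.5))/6 = 5/12.
f(-2.5) = -40.5, f(-25/12) = -9421/432, f(-5/3) = -281/27, f(-1.25) = -4.5625, f(-5/6) = -137/54, f(-5/12) = -1121/432, f(0) = -3.
T_6 = (Δx/2)·[f(x_0) + 2f(x_1) + ... + 2f(x_{5}) + f(x_6)].
Sum ≈ -26.5249.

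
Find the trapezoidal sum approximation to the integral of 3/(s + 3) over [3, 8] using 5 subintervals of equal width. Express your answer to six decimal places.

1.823268

Δs = (8 − 3)/5 = 1.
f(3) = 0.5, f(4) = 3/7, f(5) = 0.375, f(6) = 1/3, f(7) = 0.3, f(8) = 3/11.
T_5 = (Δs/2)·[f(s_0) + 2f(s_1) + ... + 2f(s_{4}) + f(s_5)].
Sum ≈ 1.823268.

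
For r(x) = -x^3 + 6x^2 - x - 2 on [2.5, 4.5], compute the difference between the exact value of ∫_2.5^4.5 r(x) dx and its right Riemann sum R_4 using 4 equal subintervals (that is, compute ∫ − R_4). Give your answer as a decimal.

-1.25

Exact integral: ∫_2.5^4.5 r(x) dx = 47.25.
R_4 = 48.5.
Error = 47.25 − 48.5 = -1.25.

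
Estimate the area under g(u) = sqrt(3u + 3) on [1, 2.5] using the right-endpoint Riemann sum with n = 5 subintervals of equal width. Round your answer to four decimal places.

Δu = (2.5 − 1)/5 = 0.3.
Right endpoints: 1.3, 1.6, 1.9, 2.2, 2.5.
g(1.3) ≈ 2.6268, g(1.6) ≈ 2.7928, g(1.9) ≈ 2.9496, g(2.2) ≈ 3.0984, g(2.5) ≈ 3.2404.
Sum = Δu · [g(1.3) + g(1.6) + g(1.9) + g(2.2) + g(2.5)].
Sum ≈ 4.4124.

4.4124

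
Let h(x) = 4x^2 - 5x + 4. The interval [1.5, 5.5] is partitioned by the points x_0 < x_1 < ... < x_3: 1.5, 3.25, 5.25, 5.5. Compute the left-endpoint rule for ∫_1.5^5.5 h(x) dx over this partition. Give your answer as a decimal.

Subinterval widths: 1.75, 2, 0.25.
Left endpoints: 1.5, 3.25, 5.25.
h(1.5) = 5.5, h(3.25) = 30, h(5.25) = 88.
Sum = Σ Δx_i · h(x_i).
Sum = 91.625.

91.625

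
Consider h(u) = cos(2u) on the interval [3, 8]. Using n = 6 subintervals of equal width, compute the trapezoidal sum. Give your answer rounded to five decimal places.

-0.00321

Δu = (8 − 3)/6 = 5/6.
h(3) ≈ 0.96017, h(23/6) ≈ 0.18622, h(14/3) ≈ -0.99582, h(5.5) ≈ 0.00443, h(19/3) ≈ 0.99497, h(43/6) ≈ -0.19491, h(8) ≈ -0.95766.
T_6 = (Δu/2)·[h(u_0) + 2h(u_1) + ... + 2h(u_{5}) + h(u_6)].
Sum ≈ -0.00321.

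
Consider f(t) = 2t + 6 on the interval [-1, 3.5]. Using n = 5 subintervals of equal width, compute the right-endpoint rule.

Δt = (3.5 − (-1))/5 = 0.9.
Right endpoints: -0.1, 0.8, 1.7, 2.6, 3.5.
f(-0.1) = 5.8, f(0.8) = 7.6, f(1.7) = 9.4, f(2.6) = 11.2, f(3.5) = 13.
Sum = Δt · [f(-0.1) + f(0.8) + f(1.7) + f(2.6) + f(3.5)].
Sum = 42.3.

42.3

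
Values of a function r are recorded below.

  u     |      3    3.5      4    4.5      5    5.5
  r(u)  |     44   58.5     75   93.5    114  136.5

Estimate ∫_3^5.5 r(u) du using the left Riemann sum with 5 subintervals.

192.5

Δu = 0.5.
Sum = 0.5·[44 + 58.5 + 75 + 93.5 + 114] = 192.5.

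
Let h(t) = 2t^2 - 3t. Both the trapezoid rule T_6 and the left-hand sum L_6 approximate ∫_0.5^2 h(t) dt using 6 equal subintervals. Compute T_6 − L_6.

T_6 = -0.34375.
L_6 = -0.71875.
T_6 − L_6 = 0.375.

0.375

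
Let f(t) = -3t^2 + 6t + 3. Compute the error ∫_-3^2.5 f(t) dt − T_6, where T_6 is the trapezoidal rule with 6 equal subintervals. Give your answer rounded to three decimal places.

2.311

Exact integral: ∫_-3^2.5 f(t) dt = -34.375.
T_6 ≈ -36.68576.
Error ≈ -34.375 − (-36.68576) ≈ 2.311.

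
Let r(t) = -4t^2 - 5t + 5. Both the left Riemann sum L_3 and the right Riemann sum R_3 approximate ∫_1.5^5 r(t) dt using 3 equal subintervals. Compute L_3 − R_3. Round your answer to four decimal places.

126.5833

L_3 ≈ -141.425926.
R_3 ≈ -268.009259.
L_3 − R_3 ≈ 126.5833.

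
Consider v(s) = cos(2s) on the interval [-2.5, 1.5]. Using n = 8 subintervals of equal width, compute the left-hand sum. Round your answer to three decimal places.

-0.056

Δs = (1.5 − (-2.5))/8 = 0.5.
Left endpoints: -2.5, -2, -1.5, -1, -0.5, 0, 0.5, 1.
v(-2.5) ≈ 0.284, v(-2) ≈ -0.654, v(-1.5) ≈ -0.990, v(-1) ≈ -0.416, v(-0.5) ≈ 0.540, v(0) ≈ 1.000, v(0.5) ≈ 0.540, v(1) ≈ -0.416.
Sum = Δs · [v(-2.5) + v(-2) + v(-1.5) + ...].
Sum ≈ -0.056.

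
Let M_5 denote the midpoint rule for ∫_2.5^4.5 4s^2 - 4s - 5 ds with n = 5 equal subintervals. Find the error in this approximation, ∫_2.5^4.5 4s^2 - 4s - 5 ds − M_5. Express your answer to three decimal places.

0.107

Exact integral: ∫_2.5^4.5 f(s) ds ≈ 62.66667.
M_5 = 62.56.
Error ≈ 62.66667 − 62.56 ≈ 0.107.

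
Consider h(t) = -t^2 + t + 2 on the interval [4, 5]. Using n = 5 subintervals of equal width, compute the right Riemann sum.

Δt = (5 − 4)/5 = 0.2.
Right endpoints: 4.2, 4.4, 4.6, 4.8, 5.
h(4.2) = -11.44, h(4.4) = -12.96, h(4.6) = -14.56, h(4.8) = -16.24, h(5) = -18.
Sum = Δt · [h(4.2) + h(4.4) + h(4.6) + h(4.8) + h(5)].
Sum = -14.64.

-14.64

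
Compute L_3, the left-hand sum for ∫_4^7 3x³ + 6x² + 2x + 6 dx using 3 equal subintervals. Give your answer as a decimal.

Δx = (7 − 4)/3 = 1.
Left endpoints: 4, 5, 6.
f(4) = 302, f(5) = 541, f(6) = 882.
Sum = Δx · [f(4) + f(5) + f(6)].
Sum = 1725.

1725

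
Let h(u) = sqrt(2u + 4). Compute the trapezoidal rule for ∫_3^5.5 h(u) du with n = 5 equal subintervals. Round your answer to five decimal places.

8.82278

Δu = (5.5 − 3)/5 = 0.5.
h(3) ≈ 3.16228, h(3.5) ≈ 3.31662, h(4) ≈ 3.46410, h(4.5) ≈ 3.60555, h(5) ≈ 3.74166, h(5.5) ≈ 3.87298.
T_5 = (Δu/2)·[h(u_0) + 2h(u_1) + ... + 2h(u_{4}) + h(u_5)].
Sum ≈ 8.82278.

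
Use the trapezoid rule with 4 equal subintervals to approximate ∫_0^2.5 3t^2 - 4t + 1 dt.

6.11328125

Δt = (2.5 − 0)/4 = 0.625.
f(0) = 1, f(0.625) = -0.328125, f(1.25) = 0.6875, f(1.875) = 4.046875, f(2.5) = 9.75.
T_4 = (Δt/2)·[f(t_0) + 2f(t_1) + 2f(t_2) + 2f(t_3) + f(t_4)].
Sum = 6.11328125.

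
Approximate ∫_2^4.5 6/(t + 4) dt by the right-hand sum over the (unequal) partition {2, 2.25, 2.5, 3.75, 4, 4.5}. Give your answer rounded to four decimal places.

Subinterval widths: 0.25, 0.25, 1.25, 0.25, 0.5.
Right endpoints: 2.25, 2.5, 3.75, 4, 4.5.
f(2.25) = 0.96, f(2.5) = 12/13, f(3.75) = 24/31, f(4) = 0.75, f(4.5) = 12/17.
Sum = Σ Δt_i · f(t_i).
Sum ≈ 1.9790.

1.9790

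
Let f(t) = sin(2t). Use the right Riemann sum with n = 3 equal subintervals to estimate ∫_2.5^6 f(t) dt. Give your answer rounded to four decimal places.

0.1066

Δt = (6 − 2.5)/3 = 7/6.
Right endpoints: 11/3, 29/6, 6.
f(11/3) ≈ 0.8675, f(29/6) ≈ -0.2395, f(6) ≈ -0.5366.
Sum = Δt · [f(11/3) + f(29/6) + f(6)].
Sum ≈ 0.1066.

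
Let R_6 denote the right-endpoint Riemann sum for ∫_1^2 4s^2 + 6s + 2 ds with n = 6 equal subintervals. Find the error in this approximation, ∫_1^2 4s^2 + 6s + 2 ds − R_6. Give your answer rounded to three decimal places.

-1.519

Exact integral: ∫_1^2 f(s) ds ≈ 20.33333.
R_6 ≈ 21.85185.
Error ≈ 20.33333 − 21.85185 ≈ -1.519.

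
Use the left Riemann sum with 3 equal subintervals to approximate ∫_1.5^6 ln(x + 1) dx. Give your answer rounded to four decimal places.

Δx = (6 − 1.5)/3 = 1.5.
Left endpoints: 1.5, 3, 4.5.
f(1.5) ≈ 0.9163, f(3) ≈ 1.3863, f(4.5) ≈ 1.7047.
Sum = Δx · [f(1.5) + f(3) + f(4.5)].
Sum ≈ 6.0110.

6.0110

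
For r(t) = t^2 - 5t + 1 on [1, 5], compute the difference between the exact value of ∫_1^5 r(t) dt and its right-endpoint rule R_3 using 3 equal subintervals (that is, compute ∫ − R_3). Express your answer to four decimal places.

-3.8519

Exact integral: ∫_1^5 r(t) dt ≈ -14.666667.
R_3 ≈ -10.814815.
Error ≈ -14.666667 − (-10.814815) ≈ -3.8519.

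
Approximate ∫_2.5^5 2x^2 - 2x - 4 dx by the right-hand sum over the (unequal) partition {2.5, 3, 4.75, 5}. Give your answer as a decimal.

68.34375

Subinterval widths: 0.5, 1.75, 0.25.
Right endpoints: 3, 4.75, 5.
f(3) = 8, f(4.75) = 31.625, f(5) = 36.
Sum = Σ Δx_i · f(x_i).
Sum = 68.34375.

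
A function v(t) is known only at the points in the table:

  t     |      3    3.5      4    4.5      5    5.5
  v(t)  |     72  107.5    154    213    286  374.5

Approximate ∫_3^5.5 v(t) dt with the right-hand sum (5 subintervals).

567.5

Δt = 0.5.
Sum = 0.5·[107.5 + 154 + 213 + 286 + 374.5] = 567.5.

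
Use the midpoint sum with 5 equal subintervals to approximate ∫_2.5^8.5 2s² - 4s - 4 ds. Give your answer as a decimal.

Δs = (8.5 − 2.5)/5 = 1.2.
Midpoints: 3.1, 4.3, 5.5, 6.7, 7.9.
f(3.1) = 2.82, f(4.3) = 15.78, f(5.5) = 34.5, f(6.7) = 58.98, f(7.9) = 89.22.
Sum = Δs · [f(3.1) + f(4.3) + f(5.5) + f(6.7) + f(7.9)].
Sum = 241.56.

241.56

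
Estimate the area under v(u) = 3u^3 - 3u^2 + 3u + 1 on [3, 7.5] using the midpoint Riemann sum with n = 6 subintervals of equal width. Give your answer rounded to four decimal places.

Δu = (7.5 − 3)/6 = 0.75.
Midpoints: 3.375, 4.125, 4.875, 5.625, 6.375, 7.125.
v(3.375) = 47249/512, v(4.125) = 88523/512, v(4.875) = 149453/512, v(5.625) = 233927/512, v(6.375) = 345833/512, v(7.125) = 489059/512.
Sum = Δu · [v(3.375) + v(4.125) + v(4.875) + ...].
Sum ≈ 1983.4629.

1983.4629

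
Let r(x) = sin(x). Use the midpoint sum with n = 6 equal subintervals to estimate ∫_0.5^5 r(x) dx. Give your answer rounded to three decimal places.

0.608

Δx = (5 − 0.5)/6 = 0.75.
Midpoints: 0.875, 1.625, 2.375, 3.125, 3.875, 4.625.
r(0.875) ≈ 0.768, r(1.625) ≈ 0.999, r(2.375) ≈ 0.694, r(3.125) ≈ 0.017, r(3.875) ≈ -0.669, r(4.625) ≈ -0.996.
Sum = Δx · [r(0.875) + r(1.625) + r(2.375) + ...].
Sum ≈ 0.608.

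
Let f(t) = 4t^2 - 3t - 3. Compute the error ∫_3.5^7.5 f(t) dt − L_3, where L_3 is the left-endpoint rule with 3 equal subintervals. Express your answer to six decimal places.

Exact integral: ∫_3.5^7.5 f(t) dt ≈ 427.33333333.
L_3 ≈ 322.74074074.
Error ≈ 427.33333333 − 322.74074074 ≈ 104.592593.

104.592593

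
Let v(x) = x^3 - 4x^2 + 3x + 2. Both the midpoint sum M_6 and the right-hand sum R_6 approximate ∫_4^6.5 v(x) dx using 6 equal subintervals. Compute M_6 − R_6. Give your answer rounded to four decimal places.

-24.8427

M_6 ≈ 145.382306.
R_6 ≈ 170.224971.
M_6 − R_6 ≈ -24.8427.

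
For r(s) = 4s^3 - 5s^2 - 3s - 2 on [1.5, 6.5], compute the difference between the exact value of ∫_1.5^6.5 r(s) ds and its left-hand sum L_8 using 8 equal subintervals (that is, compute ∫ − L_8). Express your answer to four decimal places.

Exact integral: ∫_1.5^6.5 r(s) ds ≈ 1257.916667.
L_8 = 1000.0390625.
Error ≈ 1257.916667 − 1000.0390625 ≈ 257.8776.

257.8776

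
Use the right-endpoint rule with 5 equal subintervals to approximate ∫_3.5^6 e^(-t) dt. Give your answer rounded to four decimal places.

Δt = (6 − 3.5)/5 = 0.5.
Right endpoints: 4, 4.5, 5, 5.5, 6.
f(4) ≈ 0.0183, f(4.5) ≈ 0.0111, f(5) ≈ 0.0067, f(5.5) ≈ 0.0041, f(6) ≈ 0.0025.
Sum = Δt · [f(4) + f(4.5) + f(5) + f(5.5) + f(6)].
Sum ≈ 0.0214.

0.0214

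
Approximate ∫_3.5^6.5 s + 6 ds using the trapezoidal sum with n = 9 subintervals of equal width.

33

Δs = (6.5 − 3.5)/9 = 1/3.
f(3.5) = 9.5, f(23/6) = 59/6, f(25/6) = 61/6, f(4.5) = 10.5, f(29/6) = 65/6, f(31/6) = 67/6, f(5.5) = 11.5, f(35/6) = 71/6, f(37/6) = 73/6, f(6.5) = 12.5.
T_9 = (Δs/2)·[f(s_0) + 2f(s_1) + ... + 2f(s_{8}) + f(s_9)].
Sum = 33.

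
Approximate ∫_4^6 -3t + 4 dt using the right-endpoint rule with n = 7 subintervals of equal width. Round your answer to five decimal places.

Δt = (6 − 4)/7 = 2/7.
Right endpoints: 30/7, 32/7, 34/7, 36/7, 38/7, 40/7, 6.
f(30/7) = -62/7, f(32/7) = -68/7, f(34/7) = -74/7, f(36/7) = -80/7, f(38/7) = -86/7, f(40/7) = -92/7, f(6) = -14.
Sum = Δt · [f(30/7) + f(32/7) + f(34/7) + ...].
Sum ≈ -22.85714.

-22.85714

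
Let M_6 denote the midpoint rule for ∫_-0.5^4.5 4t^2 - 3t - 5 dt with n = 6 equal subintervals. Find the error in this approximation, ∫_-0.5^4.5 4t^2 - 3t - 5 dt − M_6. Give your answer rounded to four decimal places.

Exact integral: ∫_-0.5^4.5 f(t) dt ≈ 66.666667.
M_6 ≈ 65.509259.
Error ≈ 66.666667 − 65.509259 ≈ 1.1574.

1.1574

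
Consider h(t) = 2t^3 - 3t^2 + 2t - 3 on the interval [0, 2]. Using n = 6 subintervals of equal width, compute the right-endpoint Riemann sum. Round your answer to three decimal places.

Δt = (2 − 0)/6 = 1/3.
Right endpoints: 1/3, 2/3, 1, 4/3, 5/3, 2.
h(1/3) = -70/27, h(2/3) = -65/27, h(1) = -2, h(4/3) = -25/27, h(5/3) = 34/27, h(2) = 5.
Sum = Δt · [h(1/3) + h(2/3) + h(1) + ...].
Sum ≈ -0.556.

-0.556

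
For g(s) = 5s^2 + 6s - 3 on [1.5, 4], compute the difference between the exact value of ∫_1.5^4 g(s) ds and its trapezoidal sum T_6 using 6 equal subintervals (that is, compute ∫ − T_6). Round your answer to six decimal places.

Exact integral: ∫_1.5^4 g(s) ds ≈ 134.79166667.
T_6 ≈ 135.15335648.
Error ≈ 134.79166667 − 135.15335648 ≈ -0.361690.

-0.361690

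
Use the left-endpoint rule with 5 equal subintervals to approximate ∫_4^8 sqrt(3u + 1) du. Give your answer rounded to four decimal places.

16.7978

Δu = (8 − 4)/5 = 0.8.
Left endpoints: 4, 4.8, 5.6, 6.4, 7.2.
f(4) ≈ 3.6056, f(4.8) ≈ 3.9243, f(5.6) ≈ 4.2190, f(6.4) ≈ 4.4944, f(7.2) ≈ 4.7539.
Sum = Δu · [f(4) + f(4.8) + f(5.6) + f(6.4) + f(7.2)].
Sum ≈ 16.7978.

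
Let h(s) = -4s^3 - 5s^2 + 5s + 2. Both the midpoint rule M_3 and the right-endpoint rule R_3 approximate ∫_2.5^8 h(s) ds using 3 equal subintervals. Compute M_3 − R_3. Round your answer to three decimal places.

2373.785

M_3 ≈ -4624.09954.
R_3 ≈ -6997.88426.
M_3 − R_3 ≈ 2373.785.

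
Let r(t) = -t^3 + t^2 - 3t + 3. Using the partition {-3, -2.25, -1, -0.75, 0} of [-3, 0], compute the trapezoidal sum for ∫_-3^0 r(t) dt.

Subinterval widths: 0.75, 1.25, 0.25, 0.75.
r(-3) = 48, r(-2.25) = 26.203125, r(-1) = 8, r(-0.75) = 6.234375, r(0) = 3.
On each subinterval the trapezoid contributes (Δt_i/2)·[r(t_{i-1}) + r(t_i)].
Sum = 54.4453125.

54.4453125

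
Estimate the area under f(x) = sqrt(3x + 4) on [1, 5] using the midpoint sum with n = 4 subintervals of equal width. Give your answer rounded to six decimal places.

Δx = (5 − 1)/4 = 1.
Midpoints: 1.5, 2.5, 3.5, 4.5.
f(1.5) ≈ 2.915476, f(2.5) ≈ 3.391165, f(3.5) ≈ 3.807887, f(4.5) ≈ 4.183300.
Sum = Δx · [f(1.5) + f(2.5) + f(3.5) + f(4.5)].
Sum ≈ 14.297828.

14.297828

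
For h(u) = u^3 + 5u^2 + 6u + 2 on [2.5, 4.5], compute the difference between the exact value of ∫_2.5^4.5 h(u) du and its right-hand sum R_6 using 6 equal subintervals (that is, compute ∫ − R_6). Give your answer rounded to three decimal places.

Exact integral: ∫_2.5^4.5 h(u) du ≈ 264.58333.
R_6 ≈ 291.40741.
Error ≈ 264.58333 − 291.40741 ≈ -26.824.

-26.824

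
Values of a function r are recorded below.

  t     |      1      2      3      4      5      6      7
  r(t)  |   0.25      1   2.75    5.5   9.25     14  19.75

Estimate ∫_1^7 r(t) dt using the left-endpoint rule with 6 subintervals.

32.75

Δt = 1.
Sum = 1·[0.25 + 1 + 2.75 + 5.5 + 9.25 + 14] = 32.75.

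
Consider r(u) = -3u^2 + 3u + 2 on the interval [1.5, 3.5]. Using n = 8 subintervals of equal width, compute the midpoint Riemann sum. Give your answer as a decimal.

Δu = (3.5 − 1.5)/8 = 0.25.
Midpoints: 1.625, 1.875, 2.125, 2.375, 2.625, 2.875, 3.125, 3.375.
r(1.625) = -1.046875, r(1.875) = -2.921875, r(2.125) = -5.171875, r(2.375) = -7.796875, r(2.625) = -10.796875, r(2.875) = -14.171875, r(3.125) = -17.921875, r(3.375) = -22.046875.
Sum = Δu · [r(1.625) + r(1.875) + r(2.125) + ...].
Sum = -20.46875.

-20.46875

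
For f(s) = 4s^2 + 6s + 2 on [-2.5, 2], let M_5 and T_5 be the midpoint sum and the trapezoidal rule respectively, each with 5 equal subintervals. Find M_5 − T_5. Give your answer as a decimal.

M_5 = 32.535.
T_5 = 36.18.
M_5 − T_5 = -3.645.

-3.645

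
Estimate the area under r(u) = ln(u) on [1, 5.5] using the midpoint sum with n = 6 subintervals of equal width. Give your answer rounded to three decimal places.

4.895

Δu = (5.5 − 1)/6 = 0.75.
Midpoints: 1.375, 2.125, 2.875, 3.625, 4.375, 5.125.
r(1.375) ≈ 0.318, r(2.125) ≈ 0.754, r(2.875) ≈ 1.056, r(3.625) ≈ 1.288, r(4.375) ≈ 1.476, r(5.125) ≈ 1.634.
Sum = Δu · [r(1.375) + r(2.125) + r(2.875) + ...].
Sum ≈ 4.895.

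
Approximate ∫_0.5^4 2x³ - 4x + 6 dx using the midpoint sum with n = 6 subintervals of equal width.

Δx = (4 − 0.5)/6 = 7/12.
Midpoints: 19/24, 1.375, 47/24, 61/24, 3.125, 89/24.
f(19/24) = 26443/6912, f(1.375) = 5.69921875, f(47/24) = 91151/6912, f(61/24) = 198181/6912, f(3.125) = 54.53515625, f(89/24) = 643913/6912.
Sum = Δx · [f(19/24) + f(1.375) + f(47/24) + ...].
Sum = 116.12890625.

116.12890625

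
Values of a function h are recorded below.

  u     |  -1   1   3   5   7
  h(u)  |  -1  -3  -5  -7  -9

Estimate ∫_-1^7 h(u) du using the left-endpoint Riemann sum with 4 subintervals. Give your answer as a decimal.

Δu = 2.
Sum = 2·[(-1) + (-3) + (-5) + (-7)] = -32.

-32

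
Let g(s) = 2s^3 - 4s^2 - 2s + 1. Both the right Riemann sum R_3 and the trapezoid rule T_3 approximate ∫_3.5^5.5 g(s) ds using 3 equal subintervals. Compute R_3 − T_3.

R_3 ≈ 262.2407407.
T_3 ≈ 205.2407407.
R_3 − T_3 = 57.

57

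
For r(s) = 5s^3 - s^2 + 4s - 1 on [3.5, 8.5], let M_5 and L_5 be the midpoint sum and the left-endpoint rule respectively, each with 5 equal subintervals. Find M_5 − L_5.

1296.875

M_5 = 6225.
L_5 = 4928.125.
M_5 − L_5 = 1296.875.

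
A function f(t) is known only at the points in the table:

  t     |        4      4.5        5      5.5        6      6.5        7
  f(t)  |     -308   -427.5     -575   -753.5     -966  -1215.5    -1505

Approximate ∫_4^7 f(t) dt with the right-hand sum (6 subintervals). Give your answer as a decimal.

Δt = 0.5.
Sum = 0.5·[(-427.5) + (-575) + (-753.5) + (-966) + (-1215.5) + (-1505)] = -2721.25.

-2721.25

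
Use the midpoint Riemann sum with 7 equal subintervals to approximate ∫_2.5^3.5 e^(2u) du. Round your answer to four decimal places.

Δu = (3.5 − 2.5)/7 = 1/7.
Midpoints: 18/7, 19/7, 20/7, 3, 22/7, 23/7, 24/7.
f(18/7) ≈ 171.2042, f(19/7) ≈ 227.8236, f(20/7) ≈ 303.1676, f(3) ≈ 403.4288, f(22/7) ≈ 536.8476, f(23/7) ≈ 714.3897, f(24/7) ≈ 950.6470.
Sum = Δu · [f(18/7) + f(19/7) + f(20/7) + ...].
Sum ≈ 472.5012.

472.5012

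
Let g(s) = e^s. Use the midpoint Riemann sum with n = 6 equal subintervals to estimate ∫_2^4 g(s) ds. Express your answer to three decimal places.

46.991

Δs = (4 − 2)/6 = 1/3.
Midpoints: 13/6, 2.5, 17/6, 19/6, 3.5, 23/6.
g(13/6) ≈ 8.729, g(2.5) ≈ 12.182, g(17/6) ≈ 17.002, g(19/6) ≈ 23.728, g(3.5) ≈ 33.115, g(23/6) ≈ 46.216.
Sum = Δs · [g(13/6) + g(2.5) + g(17/6) + ...].
Sum ≈ 46.991.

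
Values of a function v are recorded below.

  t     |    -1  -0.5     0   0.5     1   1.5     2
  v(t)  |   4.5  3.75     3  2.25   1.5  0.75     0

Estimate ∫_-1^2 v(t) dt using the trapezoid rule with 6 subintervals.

6.75

Δt = 0.5.
T_6 = (0.5/2)·[4.5 + 2·3.75 + 2·3 + 2·2.25 + 2·1.5 + 2·0.75 + 0] = 6.75.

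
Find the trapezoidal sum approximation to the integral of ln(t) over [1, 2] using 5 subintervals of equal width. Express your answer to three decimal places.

0.385

Δt = (2 − 1)/5 = 0.2.
f(1) ≈ 0.000, f(1.2) ≈ 0.182, f(1.4) ≈ 0.336, f(1.6) ≈ 0.470, f(1.8) ≈ 0.588, f(2) ≈ 0.693.
T_5 = (Δt/2)·[f(t_0) + 2f(t_1) + ... + 2f(t_{4}) + f(t_5)].
Sum ≈ 0.385.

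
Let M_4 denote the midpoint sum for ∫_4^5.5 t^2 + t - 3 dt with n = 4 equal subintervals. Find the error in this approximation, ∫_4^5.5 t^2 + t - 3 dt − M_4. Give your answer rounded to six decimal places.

0.017578

Exact integral: ∫_4^5.5 f(t) dt = 36.75.
M_4 ≈ 36.73242188.
Error ≈ 36.75 − 36.73242188 ≈ 0.017578.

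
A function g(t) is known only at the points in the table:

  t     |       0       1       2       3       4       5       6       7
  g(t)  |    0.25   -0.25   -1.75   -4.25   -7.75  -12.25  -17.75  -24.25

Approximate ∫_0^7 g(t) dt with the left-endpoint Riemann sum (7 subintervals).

-43.75

Δt = 1.
Sum = 1·[0.25 + (-0.25) + (-1.75) + (-4.25) + (-7.75) + (-12.25) + (-17.75)] = -43.75.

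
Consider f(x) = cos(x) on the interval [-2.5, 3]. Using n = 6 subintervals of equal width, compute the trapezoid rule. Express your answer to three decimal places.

Δx = (3 − (-2.5))/6 = 11/12.
f(-2.5) ≈ -0.801, f(-19/12) ≈ -0.013, f(-2/3) ≈ 0.786, f(0.25) ≈ 0.969, f(7/6) ≈ 0.393, f(25/12) ≈ -0.490, f(3) ≈ -0.990.
T_6 = (Δx/2)·[f(x_0) + 2f(x_1) + ... + 2f(x_{5}) + f(x_6)].
Sum ≈ 0.687.

0.687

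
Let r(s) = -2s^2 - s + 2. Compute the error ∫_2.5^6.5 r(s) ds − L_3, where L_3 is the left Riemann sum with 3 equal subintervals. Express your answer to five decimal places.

Exact integral: ∫_2.5^6.5 r(s) ds ≈ -182.6666667.
L_3 ≈ -134.3703704.
Error ≈ -182.6666667 − (-134.3703704) ≈ -48.29630.

-48.29630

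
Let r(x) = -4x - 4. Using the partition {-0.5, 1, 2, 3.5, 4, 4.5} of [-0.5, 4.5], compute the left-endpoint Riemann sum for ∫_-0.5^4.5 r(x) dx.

-48

Subinterval widths: 1.5, 1, 1.5, 0.5, 0.5.
Left endpoints: -0.5, 1, 2, 3.5, 4.
r(-0.5) = -2, r(1) = -8, r(2) = -12, r(3.5) = -18, r(4) = -20.
Sum = Σ Δx_i · r(x_i).
Sum = -48.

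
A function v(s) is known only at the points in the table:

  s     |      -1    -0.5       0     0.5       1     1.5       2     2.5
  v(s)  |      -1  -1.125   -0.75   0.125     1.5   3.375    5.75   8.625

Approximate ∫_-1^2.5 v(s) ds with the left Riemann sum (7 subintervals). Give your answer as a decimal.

3.9375

Δs = 0.5.
Sum = 0.5·[(-1) + (-1.125) + (-0.75) + 0.125 + 1.5 + 3.375 + 5.75] = 3.9375.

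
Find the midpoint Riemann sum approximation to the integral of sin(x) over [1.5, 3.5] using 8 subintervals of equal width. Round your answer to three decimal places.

Δx = (3.5 − 1.5)/8 = 0.25.
Midpoints: 1.625, 1.875, 2.125, 2.375, 2.625, 2.875, 3.125, 3.375.
f(1.625) ≈ 0.999, f(1.875) ≈ 0.954, f(2.125) ≈ 0.850, f(2.375) ≈ 0.694, f(2.625) ≈ 0.494, f(2.875) ≈ 0.263, f(3.125) ≈ 0.017, f(3.375) ≈ -0.231.
Sum = Δx · [f(1.625) + f(1.875) + f(2.125) + ...].
Sum ≈ 1.010.

1.010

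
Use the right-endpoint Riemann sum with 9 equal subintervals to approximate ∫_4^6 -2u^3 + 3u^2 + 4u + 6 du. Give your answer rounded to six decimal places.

-342.666667

Δu = (6 − 4)/9 = 2/9.
Right endpoints: 38/9, 40/9, 14/3, 44/9, 46/9, 16/3, 50/9, 52/9, 6.
f(38/9) = -54070/729, f(40/9) = -67466/729, f(14/3) = -3058/27, f(44/9) = -99466/729, f(46/9) = -118262/729, f(16/3) = -5150/27, f(50/9) = -161926/729, f(52/9) = -186986/729, f(6) = -294.
Sum = Δu · [f(38/9) + f(40/9) + f(14/3) + ...].
Sum ≈ -342.666667.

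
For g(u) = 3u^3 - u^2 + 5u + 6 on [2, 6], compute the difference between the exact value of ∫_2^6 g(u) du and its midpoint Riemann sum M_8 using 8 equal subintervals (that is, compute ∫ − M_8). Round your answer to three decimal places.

2.917

Exact integral: ∫_2^6 g(u) du ≈ 994.66667.
M_8 = 991.75.
Error ≈ 994.66667 − 991.75 ≈ 2.917.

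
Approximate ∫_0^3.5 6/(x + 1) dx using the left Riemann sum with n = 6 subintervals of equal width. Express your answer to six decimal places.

Δx = (3.5 − 0)/6 = 7/12.
Left endpoints: 0, 7/12, 7/6, 1.75, 7/3, 35/12.
f(0) = 6, f(7/12) = 72/19, f(7/6) = 36/13, f(1.75) = 24/11, f(7/3) = 1.8, f(35/12) = 72/47.
Sum = Δx · [f(0) + f(7/12) + f(7/6) + ...].
Sum ≈ 10.542255.

10.542255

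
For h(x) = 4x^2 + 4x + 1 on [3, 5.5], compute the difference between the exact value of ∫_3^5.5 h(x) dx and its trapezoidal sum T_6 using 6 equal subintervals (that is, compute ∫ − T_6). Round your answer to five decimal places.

Exact integral: ∫_3^5.5 h(x) dx ≈ 230.8333333.
T_6 ≈ 231.1226852.
Error ≈ 230.8333333 − 231.1226852 ≈ -0.28935.

-0.28935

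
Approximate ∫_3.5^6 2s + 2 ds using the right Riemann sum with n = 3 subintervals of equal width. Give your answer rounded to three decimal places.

Δs = (6 − 3.5)/3 = 5/6.
Right endpoints: 13/3, 31/6, 6.
f(13/3) = 32/3, f(31/6) = 37/3, f(6) = 14.
Sum = Δs · [f(13/3) + f(31/6) + f(6)].
Sum ≈ 30.833.

30.833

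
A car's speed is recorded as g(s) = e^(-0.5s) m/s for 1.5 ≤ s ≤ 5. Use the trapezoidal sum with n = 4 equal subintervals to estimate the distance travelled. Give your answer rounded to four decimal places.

Δs = (5 − 1.5)/4 = 0.875.
g(1.5) ≈ 0.4724, g(2.375) ≈ 0.3050, g(3.25) ≈ 0.1969, g(4.125) ≈ 0.1271, g(5) ≈ 0.0821.
T_4 = (Δs/2)·[g(s_0) + 2g(s_1) + 2g(s_2) + 2g(s_3) + g(s_4)].
Sum ≈ 0.7930.

0.7930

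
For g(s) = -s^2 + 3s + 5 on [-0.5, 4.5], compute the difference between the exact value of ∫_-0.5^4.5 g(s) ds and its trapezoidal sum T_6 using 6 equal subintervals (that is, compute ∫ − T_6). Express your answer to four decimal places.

0.5787

Exact integral: ∫_-0.5^4.5 g(s) ds ≈ 24.583333.
T_6 ≈ 24.004630.
Error ≈ 24.583333 − 24.004630 ≈ 0.5787.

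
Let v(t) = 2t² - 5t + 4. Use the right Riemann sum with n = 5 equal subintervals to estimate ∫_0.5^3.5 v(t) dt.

13.56

Δt = (3.5 − 0.5)/5 = 0.6.
Right endpoints: 1.1, 1.7, 2.3, 2.9, 3.5.
v(1.1) = 0.92, v(1.7) = 1.28, v(2.3) = 3.08, v(2.9) = 6.32, v(3.5) = 11.
Sum = Δt · [v(1.1) + v(1.7) + v(2.3) + v(2.9) + v(3.5)].
Sum = 13.56.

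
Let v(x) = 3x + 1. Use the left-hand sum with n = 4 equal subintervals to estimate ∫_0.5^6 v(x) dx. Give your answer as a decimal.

Δx = (6 − 0.5)/4 = 1.375.
Left endpoints: 0.5, 1.875, 3.25, 4.625.
v(0.5) = 2.5, v(1.875) = 6.625, v(3.25) = 10.75, v(4.625) = 14.875.
Sum = Δx · [v(0.5) + v(1.875) + v(3.25) + v(4.625)].
Sum = 47.78125.

47.78125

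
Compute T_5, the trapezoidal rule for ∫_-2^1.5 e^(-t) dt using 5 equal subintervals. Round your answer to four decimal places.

7.4562

Δt = (1.5 − (-2))/5 = 0.7.
f(-2) ≈ 7.3891, f(-1.3) ≈ 3.6693, f(-0.6) ≈ 1.8221, f(0.1) ≈ 0.9048, f(0.8) ≈ 0.4493, f(1.5) ≈ 0.2231.
T_5 = (Δt/2)·[f(t_0) + 2f(t_1) + ... + 2f(t_{4}) + f(t_5)].
Sum ≈ 7.4562.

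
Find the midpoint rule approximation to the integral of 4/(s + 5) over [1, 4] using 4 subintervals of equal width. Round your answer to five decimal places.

1.62042

Δs = (4 − 1)/4 = 0.75.
Midpoints: 1.375, 2.125, 2.875, 3.625.
f(1.375) = 32/51, f(2.125) = 32/57, f(2.875) = 32/63, f(3.625) = 32/69.
Sum = Δs · [f(1.375) + f(2.125) + f(2.875) + f(3.625)].
Sum ≈ 1.62042.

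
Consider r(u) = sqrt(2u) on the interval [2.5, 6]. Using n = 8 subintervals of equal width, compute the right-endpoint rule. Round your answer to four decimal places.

10.3957

Δu = (6 − 2.5)/8 = 0.4375.
Right endpoints: 2.9375, 3.375, 3.8125, 4.25, 4.6875, 5.125, 5.5625, 6.
r(2.9375) ≈ 2.4238, r(3.375) ≈ 2.5981, r(3.8125) ≈ 2.7613, r(4.25) ≈ 2.9155, r(4.6875) ≈ 3.0619, r(5.125) ≈ 3.2016, r(5.5625) ≈ 3.3354, r(6) ≈ 3.4641.
Sum = Δu · [r(2.9375) + r(3.375) + r(3.8125) + ...].
Sum ≈ 10.3957.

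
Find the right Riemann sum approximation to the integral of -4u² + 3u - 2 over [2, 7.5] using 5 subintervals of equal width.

Δu = (7.5 − 2)/5 = 1.1.
Right endpoints: 3.1, 4.2, 5.3, 6.4, 7.5.
f(3.1) = -31.14, f(4.2) = -59.96, f(5.3) = -98.46, f(6.4) = -146.64, f(7.5) = -204.5.
Sum = Δu · [f(3.1) + f(4.2) + f(5.3) + f(6.4) + f(7.5)].
Sum = -594.77.

-594.77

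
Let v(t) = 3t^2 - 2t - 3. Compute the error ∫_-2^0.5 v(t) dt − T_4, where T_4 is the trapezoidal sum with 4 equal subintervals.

Exact integral: ∫_-2^0.5 v(t) dt = 4.375.
T_4 = 4.86328125.
Error = 4.375 − 4.86328125 = -0.48828125.

-0.48828125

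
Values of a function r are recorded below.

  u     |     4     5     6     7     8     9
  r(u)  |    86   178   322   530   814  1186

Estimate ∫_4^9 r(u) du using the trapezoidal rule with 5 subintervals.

Δu = 1.
T_5 = (1/2)·[86 + 2·178 + 2·322 + 2·530 + 2·814 + 1186] = 2480.

2480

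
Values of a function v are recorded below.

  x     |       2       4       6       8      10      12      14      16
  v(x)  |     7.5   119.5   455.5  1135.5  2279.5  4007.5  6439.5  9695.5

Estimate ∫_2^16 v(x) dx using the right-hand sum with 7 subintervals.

Δx = 2.
Sum = 2·[119.5 + 455.5 + 1135.5 + 2279.5 + 4007.5 + 6439.5 + 9695.5] = 48265.

48265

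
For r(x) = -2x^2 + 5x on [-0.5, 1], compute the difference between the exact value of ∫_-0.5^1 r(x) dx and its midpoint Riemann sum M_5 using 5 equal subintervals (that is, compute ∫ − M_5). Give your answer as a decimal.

Exact integral: ∫_-0.5^1 r(x) dx = 1.125.
M_5 = 1.1475.
Error = 1.125 − 1.1475 = -0.0225.

-0.0225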